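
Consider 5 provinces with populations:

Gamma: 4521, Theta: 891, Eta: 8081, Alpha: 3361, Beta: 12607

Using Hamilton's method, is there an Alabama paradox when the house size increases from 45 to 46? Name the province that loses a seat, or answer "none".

At 45 seats: Gamma 7, Theta 2, Eta 12, Alpha 5, Beta 19.
At 46 seats: Gamma 7, Theta 1, Eta 13, Alpha 5, Beta 20.
Theta drops from 2 to 1.

Theta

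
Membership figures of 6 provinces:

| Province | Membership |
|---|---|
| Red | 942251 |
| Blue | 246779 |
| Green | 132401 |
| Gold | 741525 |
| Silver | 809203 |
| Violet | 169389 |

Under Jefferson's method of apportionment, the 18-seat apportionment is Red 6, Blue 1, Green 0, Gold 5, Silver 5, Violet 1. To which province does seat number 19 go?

Priority for the next seat is population ÷ (current seats + 1).
Priorities: Red 134607.286, Blue 123389.500, Green 132401.000, Gold 123587.500, Silver 134867.167, Violet 84694.500.
Highest priority: Silver.

Silver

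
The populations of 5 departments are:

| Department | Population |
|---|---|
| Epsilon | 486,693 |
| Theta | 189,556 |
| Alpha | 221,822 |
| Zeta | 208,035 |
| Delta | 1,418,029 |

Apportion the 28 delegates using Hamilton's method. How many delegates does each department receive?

Epsilon 5, Theta 2, Alpha 3, Zeta 2, Delta 16

The standard divisor is 2524135/28 ≈ 90147.679.
Standard quotas: Epsilon 5.3988, Theta 2.1027, Alpha 2.4607, Zeta 2.3077, Delta 15.7301.
Lower quotas: Epsilon 5, Theta 2, Alpha 2, Zeta 2, Delta 15 (sum 26, leaving 2 seats).
Remainders in descending order: Delta 0.7301, Alpha 0.4607, Epsilon 0.3988, Zeta 0.3077, Theta 0.1027.
Largest remainders: Delta, Alpha receive the extra seats.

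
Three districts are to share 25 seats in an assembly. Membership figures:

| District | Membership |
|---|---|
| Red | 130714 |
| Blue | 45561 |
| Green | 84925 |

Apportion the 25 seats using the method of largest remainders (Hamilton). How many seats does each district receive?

The standard divisor is 261200/25 = 10448.
Standard quotas: Red 12.5109, Blue 4.3607, Green 8.1283.
Lower quotas: Red 12, Blue 4, Green 8 (sum 24, leaving 1 seat).
Remainders in descending order: Red 0.5109, Blue 0.3607, Green 0.1283.
The surplus seat goes to Red.

Red 13, Blue 4, Green 8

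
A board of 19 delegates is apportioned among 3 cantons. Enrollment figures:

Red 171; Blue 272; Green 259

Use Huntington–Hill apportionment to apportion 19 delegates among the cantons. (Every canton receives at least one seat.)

With divisor 37: modified quotas Red 4.622, Blue 7.351, Green 7.000.
Geometric-mean thresholds: Red √(4·5)=4.472, Blue √(7·8)=7.483, Green √(7·8)=7.483.
Each quota rounded against its threshold gives Red 5, Blue 7, Green 7 (total 19).

Red: 5; Blue: 7; Green: 7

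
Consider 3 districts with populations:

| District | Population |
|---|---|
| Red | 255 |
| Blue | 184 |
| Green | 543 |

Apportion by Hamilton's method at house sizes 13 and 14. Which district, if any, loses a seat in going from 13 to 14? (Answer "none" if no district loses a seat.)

Blue

At 13 seats: Red 3, Blue 3, Green 7.
At 14 seats: Red 4, Blue 2, Green 8.
Blue drops from 3 to 2.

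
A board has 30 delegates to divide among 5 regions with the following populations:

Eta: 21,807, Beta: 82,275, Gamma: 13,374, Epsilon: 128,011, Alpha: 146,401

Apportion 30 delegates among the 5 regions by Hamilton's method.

Eta 2, Beta 6, Gamma 1, Epsilon 10, Alpha 11

Total 391868; standard divisor 391868/30 ≈ 13062.267.
Standard quotas: Eta 1.6695, Beta 6.2987, Gamma 1.0239, Epsilon 9.8001, Alpha 11.2079.
Lower quotas: Eta 1, Beta 6, Gamma 1, Epsilon 9, Alpha 11 (sum 28, leaving 2 seats).
Remainders in descending order: Epsilon 0.8001, Eta 0.6695, Beta 0.2987, Alpha 0.2079, Gamma 0.0239.
Largest remainders: Epsilon, Eta receive the extra seats.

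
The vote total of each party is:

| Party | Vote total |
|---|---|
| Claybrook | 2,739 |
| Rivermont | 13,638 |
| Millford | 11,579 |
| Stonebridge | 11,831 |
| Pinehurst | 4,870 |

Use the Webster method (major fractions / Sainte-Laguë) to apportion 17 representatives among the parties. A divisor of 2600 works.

Claybrook: 1; Rivermont: 5; Millford: 4; Stonebridge: 5; Pinehurst: 2

With modified divisor 2600: modified quotas Claybrook 1.053, Rivermont 5.245, Millford 4.453, Stonebridge 4.550, Pinehurst 1.873.
Rounding to the nearest integer: Claybrook 1, Rivermont 5, Millford 4, Stonebridge 5, Pinehurst 2 (total 17).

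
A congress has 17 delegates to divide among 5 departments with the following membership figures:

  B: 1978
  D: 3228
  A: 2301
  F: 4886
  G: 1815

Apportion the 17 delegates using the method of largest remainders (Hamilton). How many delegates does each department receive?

B: 2, D: 4, A: 3, F: 6, G: 2

Total 14208; standard divisor 14208/17 ≈ 835.765.
Standard quotas: B 2.367, D 3.862, A 2.753, F 5.846, G 2.172.
Lower quotas: B 2, D 3, A 2, F 5, G 2 (sum 14, leaving 3 seats).
Remainders in descending order: D 0.862, F 0.846, A 0.753, B 0.367, G 0.172.
The surplus seats go to D, F, A.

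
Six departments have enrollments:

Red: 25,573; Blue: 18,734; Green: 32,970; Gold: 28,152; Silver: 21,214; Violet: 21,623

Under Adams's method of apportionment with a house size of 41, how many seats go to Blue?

Standard divisor 148266/41 ≈ 3616.244; standard quotas: Red 7.072, Blue 5.181, Green 9.117, Gold 7.785, Silver 5.866, Violet 5.979.
Rounding up gives 8, 6, 10, 8, 6, 6 = 44 seats, so the divisor must be adjusted.
With modified divisor 3900: modified quotas Red 6.557, Blue 4.804, Green 8.454, Gold 7.218, Silver 5.439, Violet 5.544.
Rounding up: Red 7, Blue 5, Green 9, Gold 8, Silver 6, Violet 6 (total 41).
Blue receives 5.

5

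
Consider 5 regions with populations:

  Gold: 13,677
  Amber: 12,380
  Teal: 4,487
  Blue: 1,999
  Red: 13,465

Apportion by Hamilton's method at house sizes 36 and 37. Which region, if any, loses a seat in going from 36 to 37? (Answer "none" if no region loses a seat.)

At 36 seats: Gold 11, Amber 10, Teal 3, Blue 2, Red 10.
At 37 seats: Gold 11, Amber 10, Teal 4, Blue 1, Red 11.
Blue drops from 2 to 1.

Blue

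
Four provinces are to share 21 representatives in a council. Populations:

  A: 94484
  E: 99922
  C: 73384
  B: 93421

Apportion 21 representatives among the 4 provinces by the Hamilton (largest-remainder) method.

Total 361211; standard divisor 361211/21 ≈ 17200.524.
Standard quotas: A 5.4931, E 5.8092, C 4.2664, B 5.4313.
Lower quotas: A 5, E 5, C 4, B 5 (sum 19, leaving 2 seats).
Remainders in descending order: E 0.8092, A 0.4931, B 0.4313, C 0.2664.
The surplus seats go to E, A.

A: 6, E: 6, C: 4, B: 5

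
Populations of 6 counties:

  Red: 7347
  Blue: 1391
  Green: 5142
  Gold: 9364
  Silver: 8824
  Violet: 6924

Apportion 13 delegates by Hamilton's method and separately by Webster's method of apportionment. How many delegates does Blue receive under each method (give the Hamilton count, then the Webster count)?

1 and 0

Hamilton: Red 2, Blue 1, Green 2, Gold 3, Silver 3, Violet 2.
Webster: Red 3, Blue 0, Green 2, Gold 3, Silver 3, Violet 2.
Blue gets 1 under Hamilton and 0 under Webster.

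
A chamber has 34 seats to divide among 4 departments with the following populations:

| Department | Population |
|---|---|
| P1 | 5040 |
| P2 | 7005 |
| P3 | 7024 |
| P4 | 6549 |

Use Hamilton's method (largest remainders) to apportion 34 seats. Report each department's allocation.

The standard divisor is 25618/34 ≈ 753.471.
Standard quotas: P1 6.6890, P2 9.2970, P3 9.3222, P4 8.6918.
Lower quotas: P1 6, P2 9, P3 9, P4 8 (sum 32, leaving 2 seats).
Remainders in descending order: P4 0.6918, P1 0.6890, P3 0.3222, P2 0.2970.
Largest remainders: P4, P1 receive the extra seats.

P1 7, P2 9, P3 9, P4 9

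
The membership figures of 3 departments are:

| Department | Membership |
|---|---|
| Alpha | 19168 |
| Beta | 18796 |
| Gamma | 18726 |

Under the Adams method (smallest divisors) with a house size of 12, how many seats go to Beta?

Standard divisor 56690/12 ≈ 4724.167; standard quotas: Alpha 4.057, Beta 3.979, Gamma 3.964.
Rounding up gives 5, 4, 4 = 13 seats, so the divisor must be adjusted.
With modified divisor 5500: modified quotas Alpha 3.485, Beta 3.417, Gamma 3.405.
Rounding up: Alpha 4, Beta 4, Gamma 4 (total 12).
Beta receives 4.

4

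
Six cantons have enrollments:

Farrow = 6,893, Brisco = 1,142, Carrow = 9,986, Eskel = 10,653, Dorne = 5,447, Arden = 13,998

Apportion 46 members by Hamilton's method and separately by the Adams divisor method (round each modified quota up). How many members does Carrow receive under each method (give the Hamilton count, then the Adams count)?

Hamilton: Farrow 7, Brisco 1, Carrow 10, Eskel 10, Dorne 5, Arden 13.
Adams: Farrow 7, Brisco 2, Carrow 9, Eskel 10, Dorne 5, Arden 13.
Carrow gets 10 under Hamilton and 9 under Adams.

10 and 9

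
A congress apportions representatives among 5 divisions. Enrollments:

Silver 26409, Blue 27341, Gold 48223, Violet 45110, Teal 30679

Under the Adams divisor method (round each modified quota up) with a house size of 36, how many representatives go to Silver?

Standard divisor 177762/36 ≈ 4937.833; standard quotas: Silver 5.348, Blue 5.537, Gold 9.766, Violet 9.136, Teal 6.213.
Rounding up gives 6, 6, 10, 10, 7 = 39 seats, so the divisor must be adjusted.
With modified divisor 5320: modified quotas Silver 4.964, Blue 5.139, Gold 9.064, Violet 8.479, Teal 5.767.
Rounding up: Silver 5, Blue 6, Gold 10, Violet 9, Teal 6 (total 36).
Silver receives 5.

5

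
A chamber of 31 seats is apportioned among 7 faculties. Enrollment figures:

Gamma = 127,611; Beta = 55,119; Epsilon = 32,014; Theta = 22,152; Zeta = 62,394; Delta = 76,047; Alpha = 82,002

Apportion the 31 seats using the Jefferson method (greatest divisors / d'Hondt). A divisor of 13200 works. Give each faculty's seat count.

With modified divisor 13200: modified quotas Gamma 9.668, Beta 4.176, Epsilon 2.425, Theta 1.678, Zeta 4.727, Delta 5.761, Alpha 6.212.
Rounding down: Gamma 9, Beta 4, Epsilon 2, Theta 1, Zeta 4, Delta 5, Alpha 6 (total 31).

Gamma=9, Beta=4, Epsilon=2, Theta=1, Zeta=4, Delta=5, Alpha=6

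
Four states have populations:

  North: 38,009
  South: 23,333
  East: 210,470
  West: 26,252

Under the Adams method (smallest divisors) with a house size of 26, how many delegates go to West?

Standard divisor 298064/26 ≈ 11464; standard quotas: North 3.316, South 2.035, East 18.359, West 2.290.
Rounding up gives 4, 3, 19, 3 = 29 seats, so the divisor must be adjusted.
With modified divisor 12500: modified quotas North 3.041, South 1.867, East 16.838, West 2.100.
Rounding up: North 4, South 2, East 17, West 3 (total 26).
West receives 3.

3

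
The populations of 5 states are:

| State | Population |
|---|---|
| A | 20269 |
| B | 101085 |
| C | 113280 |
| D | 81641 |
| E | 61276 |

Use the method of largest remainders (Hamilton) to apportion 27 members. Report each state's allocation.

Standard divisor: 377551 ÷ 27 ≈ 13983.37.
Standard quotas: A 1.4495, B 7.2289, C 8.1011, D 5.8384, E 4.3821.
Lower quotas: A 1, B 7, C 8, D 5, E 4 (sum 25, leaving 2 seats).
Remainders in descending order: D 0.8384, A 0.4495, E 0.3821, B 0.2289, C 0.1011.
The surplus seats go to D, A.

A 2, B 7, C 8, D 6, E 4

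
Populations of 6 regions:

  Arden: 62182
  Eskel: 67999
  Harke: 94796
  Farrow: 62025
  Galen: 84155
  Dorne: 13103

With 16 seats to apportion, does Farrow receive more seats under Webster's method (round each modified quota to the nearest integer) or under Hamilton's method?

Webster: Arden 3, Eskel 3, Harke 4, Farrow 2, Galen 3, Dorne 1.
Hamilton: Arden 3, Eskel 3, Harke 4, Farrow 3, Galen 3, Dorne 0.
Farrow gets 2 under Webster and 3 under Hamilton.

Hamilton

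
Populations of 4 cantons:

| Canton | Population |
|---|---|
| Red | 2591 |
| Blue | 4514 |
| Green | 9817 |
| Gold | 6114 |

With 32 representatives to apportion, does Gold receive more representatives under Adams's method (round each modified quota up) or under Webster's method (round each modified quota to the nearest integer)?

Adams: Red 4, Blue 6, Green 13, Gold 9.
Webster: Red 4, Blue 6, Green 14, Gold 8.
Gold gets 9 under Adams and 8 under Webster.

Adams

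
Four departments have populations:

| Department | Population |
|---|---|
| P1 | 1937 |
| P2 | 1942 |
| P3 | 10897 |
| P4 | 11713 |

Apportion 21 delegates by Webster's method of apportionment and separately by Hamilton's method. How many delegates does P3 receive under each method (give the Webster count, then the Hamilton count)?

Webster: P1 2, P2 2, P3 8, P4 9.
Hamilton: P1 1, P2 2, P3 9, P4 9.
P3 gets 8 under Webster and 9 under Hamilton.

8 and 9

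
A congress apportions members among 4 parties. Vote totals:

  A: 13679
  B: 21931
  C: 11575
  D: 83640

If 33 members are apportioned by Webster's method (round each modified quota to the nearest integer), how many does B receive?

6

Standard divisor 130825/33 ≈ 3964.394; standard quotas: A 3.450, B 5.532, C 2.920, D 21.098.
Rounding to the nearest integer gives A 3, B 6, C 3, D 21 — total 33, matching the house size, so no adjustment is needed.
B receives 6.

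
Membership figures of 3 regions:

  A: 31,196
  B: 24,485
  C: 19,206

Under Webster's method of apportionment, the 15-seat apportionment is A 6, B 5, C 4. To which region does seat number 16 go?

Priority for the next seat is population ÷ (current seats + 0.5).
Priorities: A 4799.385, B 4451.818, C 4268.000.
Highest priority: A.

A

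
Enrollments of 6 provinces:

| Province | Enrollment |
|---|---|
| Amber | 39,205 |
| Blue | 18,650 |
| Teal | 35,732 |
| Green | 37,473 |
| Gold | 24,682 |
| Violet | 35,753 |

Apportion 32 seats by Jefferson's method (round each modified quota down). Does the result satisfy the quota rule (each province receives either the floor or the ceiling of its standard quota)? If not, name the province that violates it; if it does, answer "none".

none

Standard quotas: Amber 6.551, Blue 3.117, Teal 5.971, Green 6.262, Gold 4.125, Violet 5.975.
Jefferson allocation: Amber 7, Blue 3, Teal 6, Green 6, Gold 4, Violet 6.
Every allocation lies between the lower and upper quota.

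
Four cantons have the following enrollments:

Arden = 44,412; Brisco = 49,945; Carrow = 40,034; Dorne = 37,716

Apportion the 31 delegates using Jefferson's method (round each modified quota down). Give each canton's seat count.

Standard divisor 172107/31 ≈ 5551.839; standard quotas: Arden 8.000, Brisco 8.996, Carrow 7.211, Dorne 6.793.
Rounding down gives 7, 8, 7, 6 = 28 seats, so the divisor must be adjusted.
With modified divisor 5200: modified quotas Arden 8.541, Brisco 9.605, Carrow 7.699, Dorne 7.253.
Rounding down: Arden 8, Brisco 9, Carrow 7, Dorne 7 (total 31).

Arden 8, Brisco 9, Carrow 7, Dorne 7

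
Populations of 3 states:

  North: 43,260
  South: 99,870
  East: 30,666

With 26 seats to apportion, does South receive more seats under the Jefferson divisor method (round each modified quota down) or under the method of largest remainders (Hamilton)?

Jefferson: North 6, South 16, East 4.
Hamilton: North 6, South 15, East 5.
South gets 16 under Jefferson and 15 under Hamilton.

Jefferson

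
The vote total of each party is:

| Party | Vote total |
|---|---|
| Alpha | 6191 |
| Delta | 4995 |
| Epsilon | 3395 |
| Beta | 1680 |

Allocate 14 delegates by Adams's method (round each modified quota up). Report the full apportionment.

Standard divisor 16261/14 ≈ 1161.5; standard quotas: Alpha 5.330, Delta 4.300, Epsilon 2.923, Beta 1.446.
Rounding up gives 6, 5, 3, 2 = 16 seats, so the divisor must be adjusted.
With modified divisor 1400: modified quotas Alpha 4.422, Delta 3.568, Epsilon 2.425, Beta 1.200.
Rounding up: Alpha 5, Delta 4, Epsilon 3, Beta 2 (total 14).

Alpha: 5, Delta: 4, Epsilon: 3, Beta: 2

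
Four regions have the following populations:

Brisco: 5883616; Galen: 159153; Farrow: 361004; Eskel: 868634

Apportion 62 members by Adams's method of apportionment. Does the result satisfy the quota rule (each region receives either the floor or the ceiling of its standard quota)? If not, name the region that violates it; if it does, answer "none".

Brisco

Standard quotas: Brisco 50.160, Galen 1.357, Farrow 3.078, Eskel 7.405.
Adams allocation: Brisco 49, Galen 2, Farrow 3, Eskel 8.
Brisco has quota 50.160 (lower 50, upper 51) but receives 49 — outside the quota interval.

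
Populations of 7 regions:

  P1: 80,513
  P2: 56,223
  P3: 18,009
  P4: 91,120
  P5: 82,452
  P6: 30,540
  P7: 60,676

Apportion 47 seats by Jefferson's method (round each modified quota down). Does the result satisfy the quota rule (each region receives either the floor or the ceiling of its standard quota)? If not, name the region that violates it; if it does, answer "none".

Standard quotas: P1 9.020, P2 6.299, P3 2.018, P4 10.208, P5 9.237, P6 3.421, P7 6.797.
Jefferson allocation: P1 9, P2 6, P3 2, P4 11, P5 9, P6 3, P7 7.
Every allocation lies between the lower and upper quota.

none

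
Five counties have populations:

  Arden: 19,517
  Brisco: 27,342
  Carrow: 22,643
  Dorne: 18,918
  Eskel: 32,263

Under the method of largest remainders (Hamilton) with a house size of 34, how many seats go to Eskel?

9

Standard divisor: 120683 ÷ 34 ≈ 3549.5.
Standard quotas: Arden 5.4985, Brisco 7.7031, Carrow 6.3792, Dorne 5.3298, Eskel 9.0894.
Lower quotas: Arden 5, Brisco 7, Carrow 6, Dorne 5, Eskel 9 (sum 32, leaving 2 seats).
Remainders in descending order: Brisco 0.7031, Arden 0.4985, Carrow 0.3792, Dorne 0.3298, Eskel 0.0894.
Largest remainders: Brisco, Arden receive the extra seats.
Eskel receives 9.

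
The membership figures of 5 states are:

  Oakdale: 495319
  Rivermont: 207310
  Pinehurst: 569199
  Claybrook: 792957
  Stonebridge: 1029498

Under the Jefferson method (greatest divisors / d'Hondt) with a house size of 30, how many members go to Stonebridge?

10

Standard divisor 3094283/30 ≈ 103142.767; standard quotas: Oakdale 4.802, Rivermont 2.010, Pinehurst 5.519, Claybrook 7.688, Stonebridge 9.981.
Rounding down gives 4, 2, 5, 7, 9 = 27 seats, so the divisor must be adjusted.
With modified divisor 97000: modified quotas Oakdale 5.106, Rivermont 2.137, Pinehurst 5.868, Claybrook 8.175, Stonebridge 10.613.
Rounding down: Oakdale 5, Rivermont 2, Pinehurst 5, Claybrook 8, Stonebridge 10 (total 30).
Stonebridge receives 10.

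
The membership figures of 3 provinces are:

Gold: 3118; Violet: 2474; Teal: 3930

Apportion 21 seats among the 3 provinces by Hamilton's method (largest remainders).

Gold: 7, Violet: 5, Teal: 9

The standard divisor is 9522/21 ≈ 453.429.
Standard quotas: Gold 6.876, Violet 5.456, Teal 8.667.
Lower quotas: Gold 6, Violet 5, Teal 8 (sum 19, leaving 2 seats).
Remainders in descending order: Gold 0.876, Teal 0.667, Violet 0.456.
The surplus seats go to Gold, Teal.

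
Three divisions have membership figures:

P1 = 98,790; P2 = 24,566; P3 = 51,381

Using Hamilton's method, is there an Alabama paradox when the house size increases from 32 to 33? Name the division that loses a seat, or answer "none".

P2

At 32 seats: P1 18, P2 5, P3 9.
At 33 seats: P1 19, P2 4, P3 10.
P2 drops from 5 to 4.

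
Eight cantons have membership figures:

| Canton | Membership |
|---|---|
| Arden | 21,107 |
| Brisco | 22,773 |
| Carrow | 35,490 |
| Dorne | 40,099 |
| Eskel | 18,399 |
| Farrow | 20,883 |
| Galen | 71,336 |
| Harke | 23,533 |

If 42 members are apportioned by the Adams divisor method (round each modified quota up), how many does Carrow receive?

6

Standard divisor 253620/42 ≈ 6038.571; standard quotas: Arden 3.495, Brisco 3.771, Carrow 5.877, Dorne 6.640, Eskel 3.047, Farrow 3.458, Galen 11.813, Harke 3.897.
Rounding up gives 4, 4, 6, 7, 4, 4, 12, 4 = 45 seats, so the divisor must be adjusted.
With modified divisor 6800: modified quotas Arden 3.104, Brisco 3.349, Carrow 5.219, Dorne 5.897, Eskel 2.706, Farrow 3.071, Galen 10.491, Harke 3.461.
Rounding up: Arden 4, Brisco 4, Carrow 6, Dorne 6, Eskel 3, Farrow 4, Galen 11, Harke 4 (total 42).
Carrow receives 6.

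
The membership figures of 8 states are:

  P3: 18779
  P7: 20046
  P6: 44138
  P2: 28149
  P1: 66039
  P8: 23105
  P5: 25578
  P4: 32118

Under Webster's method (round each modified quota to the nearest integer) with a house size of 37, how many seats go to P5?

Standard divisor 257952/37 ≈ 6971.676; standard quotas: P3 2.694, P7 2.875, P6 6.331, P2 4.038, P1 9.472, P8 3.314, P5 3.669, P4 4.607.
Rounding to the nearest integer gives P3 3, P7 3, P6 6, P2 4, P1 9, P8 3, P5 4, P4 5 — total 37, matching the house size, so no adjustment is needed.
P5 receives 4.

4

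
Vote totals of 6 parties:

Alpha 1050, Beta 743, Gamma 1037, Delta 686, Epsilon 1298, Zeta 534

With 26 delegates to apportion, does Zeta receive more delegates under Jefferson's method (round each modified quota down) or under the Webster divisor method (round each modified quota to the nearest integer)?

Jefferson: Alpha 5, Beta 4, Gamma 5, Delta 3, Epsilon 7, Zeta 2.
Webster: Alpha 5, Beta 4, Gamma 5, Delta 3, Epsilon 6, Zeta 3.
Zeta gets 2 under Jefferson and 3 under Webster.

Webster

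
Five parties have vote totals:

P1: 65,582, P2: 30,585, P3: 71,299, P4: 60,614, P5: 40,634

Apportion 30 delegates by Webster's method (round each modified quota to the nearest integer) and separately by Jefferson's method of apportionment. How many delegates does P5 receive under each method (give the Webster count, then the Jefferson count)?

Webster: P1 7, P2 3, P3 8, P4 7, P5 5.
Jefferson: P1 8, P2 3, P3 8, P4 7, P5 4.
P5 gets 5 under Webster and 4 under Jefferson.

5 and 4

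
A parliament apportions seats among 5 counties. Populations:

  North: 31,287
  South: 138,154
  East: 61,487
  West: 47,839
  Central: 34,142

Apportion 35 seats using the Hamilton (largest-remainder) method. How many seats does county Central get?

4

The standard divisor is 312909/35 ≈ 8940.257.
Standard quotas: North 3.4996, South 15.4530, East 6.8775, West 5.3510, Central 3.8189.
Lower quotas: North 3, South 15, East 6, West 5, Central 3 (sum 32, leaving 3 seats).
Remainders in descending order: East 0.8775, Central 0.8189, North 0.4996, South 0.4530, West 0.3510.
The surplus seats go to East, Central, North.
Central receives 4.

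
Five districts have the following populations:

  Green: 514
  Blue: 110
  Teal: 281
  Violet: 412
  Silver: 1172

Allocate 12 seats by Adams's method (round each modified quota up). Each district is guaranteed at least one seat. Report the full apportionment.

Standard divisor 2489/12 ≈ 207.417; standard quotas: Green 2.478, Blue 0.530, Teal 1.355, Violet 1.986, Silver 5.650.
Rounding up gives 3, 1, 2, 2, 6 = 14 seats, so the divisor must be adjusted.
With modified divisor 270: modified quotas Green 1.904, Blue 0.407, Teal 1.041, Violet 1.526, Silver 4.341.
Rounding up: Green 2, Blue 1, Teal 2, Violet 2, Silver 5 (total 12).

Green 2; Blue 1; Teal 2; Violet 2; Silver 5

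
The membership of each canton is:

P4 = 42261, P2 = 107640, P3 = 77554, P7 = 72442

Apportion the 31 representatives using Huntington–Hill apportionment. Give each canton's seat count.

With divisor 9565: modified quotas P4 4.418, P2 11.254, P3 8.108, P7 7.574.
Geometric-mean thresholds: P4 √(4·5)=4.472, P2 √(11·12)=11.489, P3 √(8·9)=8.485, P7 √(7·8)=7.483.
Each quota rounded against its threshold gives P4 4, P2 11, P3 8, P7 8 (total 31).

P4 4, P2 11, P3 8, P7 8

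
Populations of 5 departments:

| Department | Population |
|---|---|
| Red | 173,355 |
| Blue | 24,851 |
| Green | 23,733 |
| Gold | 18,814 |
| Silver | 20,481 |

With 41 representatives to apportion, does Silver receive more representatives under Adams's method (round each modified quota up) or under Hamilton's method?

Adams

Adams: Red 26, Blue 4, Green 4, Gold 3, Silver 4.
Hamilton: Red 27, Blue 4, Green 4, Gold 3, Silver 3.
Silver gets 4 under Adams and 3 under Hamilton.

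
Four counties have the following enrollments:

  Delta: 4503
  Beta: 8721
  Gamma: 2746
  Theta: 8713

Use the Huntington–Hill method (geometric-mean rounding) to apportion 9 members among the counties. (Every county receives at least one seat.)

With divisor 2851: modified quotas Delta 1.579, Beta 3.059, Gamma 0.963, Theta 3.056.
Geometric-mean thresholds: Delta √(1·2)=1.414, Beta √(3·4)=3.464, Gamma (min 1), Theta √(3·4)=3.464.
Each quota rounded against its threshold gives Delta 2, Beta 3, Gamma 1, Theta 3 (total 9).

Delta 2, Beta 3, Gamma 1, Theta 3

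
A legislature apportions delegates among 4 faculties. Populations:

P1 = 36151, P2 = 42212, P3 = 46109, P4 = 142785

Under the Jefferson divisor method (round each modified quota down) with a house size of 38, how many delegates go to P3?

Standard divisor 267257/38 ≈ 7033.079; standard quotas: P1 5.140, P2 6.002, P3 6.556, P4 20.302.
Rounding down gives 5, 6, 6, 20 = 37 seats, so the divisor must be adjusted.
With modified divisor 6700: modified quotas P1 5.396, P2 6.300, P3 6.882, P4 21.311.
Rounding down: P1 5, P2 6, P3 6, P4 21 (total 38).
P3 receives 6.

6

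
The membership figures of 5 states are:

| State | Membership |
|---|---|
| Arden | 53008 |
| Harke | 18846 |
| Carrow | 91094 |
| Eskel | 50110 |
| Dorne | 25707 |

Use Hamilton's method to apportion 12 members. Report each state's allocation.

Arden: 3, Harke: 1, Carrow: 5, Eskel: 2, Dorne: 1

Total 238765; standard divisor 238765/12 ≈ 19897.083.
Standard quotas: Arden 2.6641, Harke 0.9472, Carrow 4.5783, Eskel 2.5185, Dorne 1.2920.
Lower quotas: Arden 2, Harke 0, Carrow 4, Eskel 2, Dorne 1 (sum 9, leaving 3 seats).
Remainders in descending order: Harke 0.9472, Arden 0.6641, Carrow 0.5783, Eskel 0.5185, Dorne 0.2920.
The surplus seats go to Harke, Arden, Carrow.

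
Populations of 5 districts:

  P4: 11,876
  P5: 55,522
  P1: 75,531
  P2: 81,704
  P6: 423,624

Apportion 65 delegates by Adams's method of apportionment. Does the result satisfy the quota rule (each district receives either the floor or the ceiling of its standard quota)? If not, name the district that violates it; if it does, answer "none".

Standard quotas: P4 1.191, P5 5.567, P1 7.573, P2 8.192, P6 42.476.
Adams allocation: P4 2, P5 6, P1 8, P2 8, P6 41.
P6 has quota 42.476 (lower 42, upper 43) but receives 41 — outside the quota interval.

P6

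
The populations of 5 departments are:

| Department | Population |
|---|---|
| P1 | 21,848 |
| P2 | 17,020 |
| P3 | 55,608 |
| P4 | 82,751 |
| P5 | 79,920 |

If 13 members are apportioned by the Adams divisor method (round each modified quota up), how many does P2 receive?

Standard divisor 257147/13 ≈ 19780.538; standard quotas: P1 1.105, P2 0.860, P3 2.811, P4 4.183, P5 4.040.
Rounding up gives 2, 1, 3, 5, 5 = 16 seats, so the divisor must be adjusted.
With modified divisor 24200: modified quotas P1 0.903, P2 0.703, P3 2.298, P4 3.419, P5 3.302.
Rounding up: P1 1, P2 1, P3 3, P4 4, P5 4 (total 13).
P2 receives 1.

1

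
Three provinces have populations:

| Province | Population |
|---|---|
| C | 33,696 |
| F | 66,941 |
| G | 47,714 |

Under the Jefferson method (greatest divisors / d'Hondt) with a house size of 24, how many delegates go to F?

Standard divisor 148351/24 ≈ 6181.292; standard quotas: C 5.451, F 10.830, G 7.719.
Rounding down gives 5, 10, 7 = 22 seats, so the divisor must be adjusted.
With modified divisor 5800: modified quotas C 5.810, F 11.542, G 8.227.
Rounding down: C 5, F 11, G 8 (total 24).
F receives 11.

11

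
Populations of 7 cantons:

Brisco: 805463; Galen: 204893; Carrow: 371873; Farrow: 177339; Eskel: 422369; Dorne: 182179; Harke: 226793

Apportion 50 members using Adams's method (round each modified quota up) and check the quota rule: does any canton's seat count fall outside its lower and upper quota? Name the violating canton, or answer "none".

Standard quotas: Brisco 16.844, Galen 4.285, Carrow 7.777, Farrow 3.709, Eskel 8.833, Dorne 3.810, Harke 4.743.
Adams allocation: Brisco 16, Galen 4, Carrow 8, Farrow 4, Eskel 9, Dorne 4, Harke 5.
Every allocation lies between the lower and upper quota.

none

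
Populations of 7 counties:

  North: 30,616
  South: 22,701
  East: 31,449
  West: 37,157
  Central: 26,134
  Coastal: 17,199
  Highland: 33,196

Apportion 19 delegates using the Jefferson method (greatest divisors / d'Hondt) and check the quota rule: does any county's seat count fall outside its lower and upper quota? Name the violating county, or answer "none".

none

Standard quotas: North 2.931, South 2.173, East 3.011, West 3.557, Central 2.502, Coastal 1.647, Highland 3.178.
Jefferson allocation: North 3, South 2, East 3, West 4, Central 3, Coastal 1, Highland 3.
Every allocation lies between the lower and upper quota.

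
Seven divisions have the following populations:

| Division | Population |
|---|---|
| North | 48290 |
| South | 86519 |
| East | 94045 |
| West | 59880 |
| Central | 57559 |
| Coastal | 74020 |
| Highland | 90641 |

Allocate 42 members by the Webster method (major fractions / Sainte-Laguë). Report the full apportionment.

North 4; South 7; East 8; West 5; Central 5; Coastal 6; Highland 7

Standard divisor 510954/42 ≈ 12165.571; standard quotas: North 3.969, South 7.112, East 7.730, West 4.922, Central 4.731, Coastal 6.084, Highland 7.451.
Rounding to the nearest integer gives North 4, South 7, East 8, West 5, Central 5, Coastal 6, Highland 7 — total 42, matching the house size, so no adjustment is needed.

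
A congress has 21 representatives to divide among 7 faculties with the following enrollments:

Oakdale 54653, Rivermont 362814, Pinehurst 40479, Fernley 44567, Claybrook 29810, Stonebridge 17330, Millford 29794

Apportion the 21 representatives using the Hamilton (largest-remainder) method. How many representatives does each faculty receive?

Oakdale=2, Rivermont=13, Pinehurst=1, Fernley=2, Claybrook=1, Stonebridge=1, Millford=1

Total 579447; standard divisor 579447/21 ≈ 27592.714.
Standard quotas: Oakdale 1.9807, Rivermont 13.1489, Pinehurst 1.4670, Fernley 1.6152, Claybrook 1.0804, Stonebridge 0.6281, Millford 1.0798.
Lower quotas: Oakdale 1, Rivermont 13, Pinehurst 1, Fernley 1, Claybrook 1, Stonebridge 0, Millford 1 (sum 18, leaving 3 seats).
Remainders in descending order: Oakdale 0.9807, Stonebridge 0.6281, Fernley 0.6152, Pinehurst 0.4670, Rivermont 0.1489, Claybrook 0.0804, Millford 0.0798.
The surplus seats go to Oakdale, Stonebridge, Fernley.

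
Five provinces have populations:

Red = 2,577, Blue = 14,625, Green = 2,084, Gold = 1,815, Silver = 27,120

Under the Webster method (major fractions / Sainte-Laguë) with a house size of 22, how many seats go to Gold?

Standard divisor 48221/22 ≈ 2191.864; standard quotas: Red 1.176, Blue 6.672, Green 0.951, Gold 0.828, Silver 12.373.
Rounding to the nearest integer gives Red 1, Blue 7, Green 1, Gold 1, Silver 12 — total 22, matching the house size, so no adjustment is needed.
Gold receives 1.

1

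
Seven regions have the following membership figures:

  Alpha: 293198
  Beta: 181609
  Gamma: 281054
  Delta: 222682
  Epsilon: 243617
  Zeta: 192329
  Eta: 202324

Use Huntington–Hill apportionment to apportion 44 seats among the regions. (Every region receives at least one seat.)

With divisor 37248: modified quotas Alpha 7.872, Beta 4.876, Gamma 7.545, Delta 5.978, Epsilon 6.540, Zeta 5.163, Eta 5.432.
Geometric-mean thresholds: Alpha √(7·8)=7.483, Beta √(4·5)=4.472, Gamma √(7·8)=7.483, Delta √(5·6)=5.477, Epsilon √(6·7)=6.481, Zeta √(5·6)=5.477, Eta √(5·6)=5.477.
Each quota rounded against its threshold gives Alpha 8, Beta 5, Gamma 8, Delta 6, Epsilon 7, Zeta 5, Eta 5 (total 44).

Alpha 8, Beta 5, Gamma 8, Delta 6, Epsilon 7, Zeta 5, Eta 5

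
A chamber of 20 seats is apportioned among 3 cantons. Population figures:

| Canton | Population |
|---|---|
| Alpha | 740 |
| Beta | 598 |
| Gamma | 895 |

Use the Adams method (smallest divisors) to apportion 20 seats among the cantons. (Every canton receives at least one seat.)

Standard divisor 2233/20 ≈ 111.65; standard quotas: Alpha 6.628, Beta 5.356, Gamma 8.016.
Rounding up gives 7, 6, 9 = 22 seats, so the divisor must be adjusted.
With modified divisor 121: modified quotas Alpha 6.116, Beta 4.942, Gamma 7.397.
Rounding up: Alpha 7, Beta 5, Gamma 8 (total 20).

Alpha: 7, Beta: 5, Gamma: 8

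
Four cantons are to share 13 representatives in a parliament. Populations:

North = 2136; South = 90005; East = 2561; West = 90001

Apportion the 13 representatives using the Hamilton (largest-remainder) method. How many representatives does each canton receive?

Standard divisor: 184703 ÷ 13 ≈ 14207.923.
Standard quotas: North 0.1503, South 6.3348, East 0.1803, West 6.3346.
Lower quotas: North 0, South 6, East 0, West 6 (sum 12, leaving 1 seat).
Remainders in descending order: South 0.3348, West 0.3346, East 0.1803, North 0.1503.
The surplus seat goes to South.

North=0; South=7; East=0; West=6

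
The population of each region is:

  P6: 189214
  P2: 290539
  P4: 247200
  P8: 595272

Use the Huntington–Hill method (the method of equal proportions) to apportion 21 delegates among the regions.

With divisor 63857: modified quotas P6 2.963, P2 4.550, P4 3.871, P8 9.322.
Geometric-mean thresholds: P6 √(2·3)=2.449, P2 √(4·5)=4.472, P4 √(3·4)=3.464, P8 √(9·10)=9.487.
Each quota rounded against its threshold gives P6 3, P2 5, P4 4, P8 9 (total 21).

P6 3, P2 5, P4 4, P8 9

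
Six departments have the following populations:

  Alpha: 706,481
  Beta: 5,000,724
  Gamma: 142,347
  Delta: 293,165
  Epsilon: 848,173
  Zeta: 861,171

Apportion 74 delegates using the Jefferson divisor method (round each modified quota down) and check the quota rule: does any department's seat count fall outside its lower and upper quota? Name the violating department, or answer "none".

Standard quotas: Alpha 6.658, Beta 47.128, Gamma 1.342, Delta 2.763, Epsilon 7.993, Zeta 8.116.
Jefferson allocation: Alpha 6, Beta 49, Gamma 1, Delta 2, Epsilon 8, Zeta 8.
Beta has quota 47.128 (lower 47, upper 48) but receives 49 — outside the quota interval.

Beta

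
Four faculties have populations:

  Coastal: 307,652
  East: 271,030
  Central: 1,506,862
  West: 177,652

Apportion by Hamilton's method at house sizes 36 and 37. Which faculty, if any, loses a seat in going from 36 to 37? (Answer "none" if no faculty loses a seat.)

none

At 36 seats: Coastal 5, East 4, Central 24, West 3.
At 37 seats: Coastal 5, East 4, Central 25, West 3.
No faculty's allocation decreased.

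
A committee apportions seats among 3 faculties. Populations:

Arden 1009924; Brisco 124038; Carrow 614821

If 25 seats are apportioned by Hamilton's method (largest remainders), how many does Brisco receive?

The standard divisor is 1748783/25 ≈ 69951.32.
Standard quotas: Arden 14.4375, Brisco 1.7732, Carrow 8.7893.
Lower quotas: Arden 14, Brisco 1, Carrow 8 (sum 23, leaving 2 seats).
Remainders in descending order: Carrow 0.7893, Brisco 0.7732, Arden 0.4375.
The surplus seats go to Carrow, Brisco.
Brisco receives 2.

2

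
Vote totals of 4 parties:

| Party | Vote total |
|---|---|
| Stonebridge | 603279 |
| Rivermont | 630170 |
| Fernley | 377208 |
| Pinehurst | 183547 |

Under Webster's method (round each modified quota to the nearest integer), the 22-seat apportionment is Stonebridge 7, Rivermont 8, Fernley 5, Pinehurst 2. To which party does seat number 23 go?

Priority for the next seat is population ÷ (current seats + 0.5).
Priorities: Stonebridge 80437.200, Rivermont 74137.647, Fernley 68583.273, Pinehurst 73418.800.
Highest priority: Stonebridge.

Stonebridge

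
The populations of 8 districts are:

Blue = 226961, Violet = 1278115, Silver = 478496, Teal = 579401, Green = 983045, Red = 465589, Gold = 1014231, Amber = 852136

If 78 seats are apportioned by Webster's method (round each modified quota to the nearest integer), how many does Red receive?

6

Standard divisor 5877974/78 ≈ 75358.641; standard quotas: Blue 3.012, Violet 16.960, Silver 6.350, Teal 7.689, Green 13.045, Red 6.178, Gold 13.459, Amber 11.308.
Rounding to the nearest integer gives 3, 17, 6, 8, 13, 6, 13, 11 = 77 seats, so the divisor must be adjusted.
With modified divisor 74600: modified quotas Blue 3.042, Violet 17.133, Silver 6.414, Teal 7.767, Green 13.178, Red 6.241, Gold 13.596, Amber 11.423.
Rounding to the nearest integer: Blue 3, Violet 17, Silver 6, Teal 8, Green 13, Red 6, Gold 14, Amber 11 (total 78).
Red receives 6.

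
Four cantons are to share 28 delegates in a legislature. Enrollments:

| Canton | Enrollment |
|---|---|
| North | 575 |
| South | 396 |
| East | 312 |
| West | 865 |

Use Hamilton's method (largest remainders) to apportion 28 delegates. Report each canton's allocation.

North: 8, South: 5, East: 4, West: 11

Standard divisor: 2148 ÷ 28 ≈ 76.714.
Standard quotas: North 7.495, South 5.162, East 4.067, West 11.276.
Lower quotas: North 7, South 5, East 4, West 11 (sum 27, leaving 1 seat).
Remainders in descending order: North 0.495, West 0.276, South 0.162, East 0.067.
The surplus seat goes to North.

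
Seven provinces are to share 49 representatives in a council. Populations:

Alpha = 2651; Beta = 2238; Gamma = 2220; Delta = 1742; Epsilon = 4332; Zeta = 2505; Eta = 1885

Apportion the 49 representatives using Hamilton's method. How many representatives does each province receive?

Alpha 8, Beta 6, Gamma 6, Delta 5, Epsilon 12, Zeta 7, Eta 5

Total 17573; standard divisor 17573/49 ≈ 358.633.
Standard quotas: Alpha 7.392, Beta 6.240, Gamma 6.190, Delta 4.857, Epsilon 12.079, Zeta 6.985, Eta 5.256.
Lower quotas: Alpha 7, Beta 6, Gamma 6, Delta 4, Epsilon 12, Zeta 6, Eta 5 (sum 46, leaving 3 seats).
Remainders in descending order: Zeta 0.985, Delta 0.857, Alpha 0.392, Eta 0.256, Beta 0.240, Gamma 0.190, Epsilon 0.079.
The surplus seats go to Zeta, Delta, Alpha.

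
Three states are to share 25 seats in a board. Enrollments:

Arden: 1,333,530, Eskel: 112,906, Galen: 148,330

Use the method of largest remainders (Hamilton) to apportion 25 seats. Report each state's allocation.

Arden: 21; Eskel: 2; Galen: 2

Total 1594766; standard divisor 1594766/25 ≈ 63790.64.
Standard quotas: Arden 20.9048, Eskel 1.7699, Galen 2.3253.
Lower quotas: Arden 20, Eskel 1, Galen 2 (sum 23, leaving 2 seats).
Remainders in descending order: Arden 0.9048, Eskel 0.7699, Galen 0.3253.
Largest remainders: Arden, Eskel receive the extra seats.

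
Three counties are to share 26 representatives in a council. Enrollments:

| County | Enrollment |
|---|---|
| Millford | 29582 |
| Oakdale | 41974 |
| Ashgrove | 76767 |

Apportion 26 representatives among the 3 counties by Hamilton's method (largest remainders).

Millford 5, Oakdale 7, Ashgrove 14

Standard divisor: 148323 ÷ 26 ≈ 5704.731.
Standard quotas: Millford 5.1855, Oakdale 7.3578, Ashgrove 13.4567.
Lower quotas: Millford 5, Oakdale 7, Ashgrove 13 (sum 25, leaving 1 seat).
Remainders in descending order: Ashgrove 0.4567, Oakdale 0.3578, Millford 0.1855.
Largest remainder: Ashgrove receives the extra seat.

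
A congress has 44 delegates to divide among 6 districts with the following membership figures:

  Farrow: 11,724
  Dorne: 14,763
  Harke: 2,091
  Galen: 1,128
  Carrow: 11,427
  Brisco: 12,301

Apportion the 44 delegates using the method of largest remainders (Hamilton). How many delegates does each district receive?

Total 53434; standard divisor 53434/44 ≈ 1214.409.
Standard quotas: Farrow 9.6541, Dorne 12.1565, Harke 1.7218, Galen 0.9288, Carrow 9.4095, Brisco 10.1292.
Lower quotas: Farrow 9, Dorne 12, Harke 1, Galen 0, Carrow 9, Brisco 10 (sum 41, leaving 3 seats).
Remainders in descending order: Galen 0.9288, Harke 0.7218, Farrow 0.6541, Carrow 0.4095, Dorne 0.1565, Brisco 0.1292.
The surplus seats go to Galen, Harke, Farrow.

Farrow 10, Dorne 12, Harke 2, Galen 1, Carrow 9, Brisco 10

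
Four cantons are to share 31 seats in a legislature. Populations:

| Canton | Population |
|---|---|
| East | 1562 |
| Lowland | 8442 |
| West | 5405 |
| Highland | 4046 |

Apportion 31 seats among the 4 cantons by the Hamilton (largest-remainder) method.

Total 19455; standard divisor 19455/31 ≈ 627.581.
Standard quotas: East 2.4889, Lowland 13.4517, West 8.6124, Highland 6.4470.
Lower quotas: East 2, Lowland 13, West 8, Highland 6 (sum 29, leaving 2 seats).
Remainders in descending order: West 0.6124, East 0.4889, Lowland 0.4517, Highland 0.4470.
Largest remainders: West, East receive the extra seats.

East 3; Lowland 13; West 9; Highland 6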